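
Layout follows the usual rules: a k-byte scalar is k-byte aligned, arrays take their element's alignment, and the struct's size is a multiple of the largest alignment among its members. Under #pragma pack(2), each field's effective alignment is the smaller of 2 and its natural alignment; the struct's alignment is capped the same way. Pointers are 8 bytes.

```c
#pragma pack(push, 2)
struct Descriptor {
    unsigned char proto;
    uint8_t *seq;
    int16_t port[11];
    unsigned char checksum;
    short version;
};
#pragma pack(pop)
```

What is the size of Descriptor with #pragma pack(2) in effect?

36

@0: proto [1B, align 1] → 1
+1 pad (align 2)
@2: seq [8B, align 2] → 10
@10: port [22B, align 2] → 32
@32: checksum [1B, align 1] → 33
+1 pad (align 2)
@34: version [2B, align 2] → 36
size 36, align 2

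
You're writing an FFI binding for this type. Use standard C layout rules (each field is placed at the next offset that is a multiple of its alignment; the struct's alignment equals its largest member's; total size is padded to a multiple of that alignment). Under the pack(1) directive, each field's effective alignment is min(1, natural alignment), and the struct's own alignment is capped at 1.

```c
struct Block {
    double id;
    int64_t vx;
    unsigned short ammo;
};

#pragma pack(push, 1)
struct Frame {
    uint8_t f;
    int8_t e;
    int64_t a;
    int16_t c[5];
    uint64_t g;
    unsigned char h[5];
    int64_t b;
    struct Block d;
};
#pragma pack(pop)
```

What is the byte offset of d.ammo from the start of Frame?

57

Block: id at 0 (size 8, align 8) → ends 8; vx at 8 (size 8, align 8) → ends 16; ammo at 16 (size 2, align 2) → ends 18; tail pad 6 to reach multiple of 8; total 24 bytes, alignment 8
f at 0 (size 1, align 1) → ends 1
e at 1 (size 1, align 1) → ends 2
a at 2 (size 8, align 1) → ends 10
c at 10 (size 10, align 1) → ends 20
g at 20 (size 8, align 1) → ends 28
h at 28 (size 5, align 1) → ends 33
b at 33 (size 8, align 1) → ends 41
d at 41 (size 24, align 1) → ends 65
within Block: ammo at 16
41 + 16 = 57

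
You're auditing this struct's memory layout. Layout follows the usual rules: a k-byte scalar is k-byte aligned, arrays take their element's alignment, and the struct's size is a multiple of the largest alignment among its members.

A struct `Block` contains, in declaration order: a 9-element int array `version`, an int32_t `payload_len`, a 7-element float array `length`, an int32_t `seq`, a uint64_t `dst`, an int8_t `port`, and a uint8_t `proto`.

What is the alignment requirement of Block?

8

member alignments: version=4, payload_len=4, length=4, seq=4, dst=8, port=1, proto=1
max = 8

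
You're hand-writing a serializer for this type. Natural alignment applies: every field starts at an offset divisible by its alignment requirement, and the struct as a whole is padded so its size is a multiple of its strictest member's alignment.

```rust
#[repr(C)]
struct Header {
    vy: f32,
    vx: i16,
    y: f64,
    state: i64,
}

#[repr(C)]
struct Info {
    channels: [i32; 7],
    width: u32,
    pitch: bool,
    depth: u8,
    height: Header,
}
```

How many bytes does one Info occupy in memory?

64 bytes

Header: 0..4  vy  (4B, 4-aligned); 4..6  vx  (2B, 2-aligned); 6..8  -- padding (2B); 8..16  y  (8B, 8-aligned); 16..24  state  (8B, 8-aligned); sizeof = 24, alignof = 8
0..28  channels  (28B, 4-aligned)
28..32  width  (4B, 4-aligned)
32..33  pitch  (1B, 1-aligned)
33..34  depth  (1B, 1-aligned)
34..40  -- padding (6B)
40..64  height  (24B, 8-aligned)
sizeof = 64, alignof = 8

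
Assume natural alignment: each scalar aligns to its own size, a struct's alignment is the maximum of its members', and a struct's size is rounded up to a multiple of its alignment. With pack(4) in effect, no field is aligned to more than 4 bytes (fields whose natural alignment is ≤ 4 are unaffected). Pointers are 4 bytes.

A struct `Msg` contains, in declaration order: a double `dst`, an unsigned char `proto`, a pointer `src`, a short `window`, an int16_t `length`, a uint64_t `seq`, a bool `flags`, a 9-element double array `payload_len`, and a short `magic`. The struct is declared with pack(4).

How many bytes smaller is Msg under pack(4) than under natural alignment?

12

natural layout:
  @0: dst [8B, align 8] → 8
  @8: proto [1B, align 1] → 9
  +3 pad (align 4)
  @12: src [4B, align 4] → 16
  @16: window [2B, align 2] → 18
  @18: length [2B, align 2] → 20
  +4 pad (align 8)
  @24: seq [8B, align 8] → 32
  @32: flags [1B, align 1] → 33
  +7 pad (align 8)
  @40: payload_len [72B, align 8] → 112
  @112: magic [2B, align 2] → 114
  +6 tail pad (align 8)
  size 120, align 8
packed(4) layout:
  @0: dst [8B, align 4] → 8
  @8: proto [1B, align 1] → 9
  +3 pad (align 4)
  @12: src [4B, align 4] → 16
  @16: window [2B, align 2] → 18
  @18: length [2B, align 2] → 20
  @20: seq [8B, align 4] → 28
  @28: flags [1B, align 1] → 29
  +3 pad (align 4)
  @32: payload_len [72B, align 4] → 104
  @104: magic [2B, align 2] → 106
  +2 tail pad (align 4)
  size 108, align 4
120 − 108 = 12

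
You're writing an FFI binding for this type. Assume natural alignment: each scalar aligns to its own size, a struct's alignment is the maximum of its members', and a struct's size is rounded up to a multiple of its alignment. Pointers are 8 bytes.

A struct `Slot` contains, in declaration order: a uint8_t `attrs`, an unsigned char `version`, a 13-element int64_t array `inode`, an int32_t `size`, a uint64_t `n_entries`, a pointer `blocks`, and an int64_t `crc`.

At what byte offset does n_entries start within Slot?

120

@0: attrs [1B, align 1] → 1
@1: version [1B, align 1] → 2
+6 pad (align 8)
@8: inode [104B, align 8] → 112
@112: size [4B, align 4] → 116
+4 pad (align 8)
@120: n_entries [8B, align 8] → 128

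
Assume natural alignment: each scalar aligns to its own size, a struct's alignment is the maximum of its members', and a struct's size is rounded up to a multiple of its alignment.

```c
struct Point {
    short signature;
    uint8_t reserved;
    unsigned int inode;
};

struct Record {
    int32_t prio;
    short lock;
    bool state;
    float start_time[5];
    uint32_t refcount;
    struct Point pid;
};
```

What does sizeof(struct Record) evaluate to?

Point: signature at 0 (size 2, align 2) → ends 2; reserved at 2 (size 1, align 1) → ends 3; pad 1 to align 4 for inode; inode at 4 (size 4, align 4) → ends 8; total 8 bytes, alignment 4
prio at 0 (size 4, align 4) → ends 4
lock at 4 (size 2, align 2) → ends 6
state at 6 (size 1, align 1) → ends 7
pad 1 to align 4 for start_time
start_time at 8 (size 20, align 4) → ends 28
refcount at 28 (size 4, align 4) → ends 32
pid at 32 (size 8, align 4) → ends 40
total 40 bytes, alignment 4

40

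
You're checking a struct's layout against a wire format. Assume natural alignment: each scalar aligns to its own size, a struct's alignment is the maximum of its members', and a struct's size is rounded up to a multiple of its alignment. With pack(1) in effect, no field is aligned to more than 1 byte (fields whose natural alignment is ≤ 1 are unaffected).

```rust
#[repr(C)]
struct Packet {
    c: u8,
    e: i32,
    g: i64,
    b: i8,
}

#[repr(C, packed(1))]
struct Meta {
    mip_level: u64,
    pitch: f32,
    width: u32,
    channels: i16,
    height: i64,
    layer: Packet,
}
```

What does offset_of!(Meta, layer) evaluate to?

Packet: c at 0 (size 1, align 1) → ends 1; pad 3 to align 4 for e; e at 4 (size 4, align 4) → ends 8; g at 8 (size 8, align 8) → ends 16; b at 16 (size 1, align 1) → ends 17; tail pad 7 to reach multiple of 8; total 24 bytes, alignment 8
mip_level at 0 (size 8, align 1) → ends 8
pitch at 8 (size 4, align 1) → ends 12
width at 12 (size 4, align 1) → ends 16
channels at 16 (size 2, align 1) → ends 18
height at 18 (size 8, align 1) → ends 26
layer at 26 (size 24, align 1) → ends 50

26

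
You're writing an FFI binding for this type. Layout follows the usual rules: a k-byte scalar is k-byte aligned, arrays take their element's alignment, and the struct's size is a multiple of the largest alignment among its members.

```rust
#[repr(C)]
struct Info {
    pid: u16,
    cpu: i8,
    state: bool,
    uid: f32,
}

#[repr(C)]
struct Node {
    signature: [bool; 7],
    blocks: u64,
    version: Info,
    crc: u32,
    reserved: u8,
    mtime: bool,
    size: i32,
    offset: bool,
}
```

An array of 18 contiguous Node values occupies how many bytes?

720

Info: 0..2  pid  (2B, 2-aligned); 2..3  cpu  (1B, 1-aligned); 3..4  state  (1B, 1-aligned); 4..8  uid  (4B, 4-aligned); sizeof = 8, alignof = 4
0..7  signature  (7B, 1-aligned)
7..8  -- padding (1B)
8..16  blocks  (8B, 8-aligned)
16..24  version  (8B, 4-aligned)
24..28  crc  (4B, 4-aligned)
28..29  reserved  (1B, 1-aligned)
29..30  mtime  (1B, 1-aligned)
30..32  -- padding (2B)
32..36  size  (4B, 4-aligned)
36..37  offset  (1B, 1-aligned)
37..40  -- tail padding (3B)
sizeof = 40, alignof = 8
array of 18: 18 × 40 = 720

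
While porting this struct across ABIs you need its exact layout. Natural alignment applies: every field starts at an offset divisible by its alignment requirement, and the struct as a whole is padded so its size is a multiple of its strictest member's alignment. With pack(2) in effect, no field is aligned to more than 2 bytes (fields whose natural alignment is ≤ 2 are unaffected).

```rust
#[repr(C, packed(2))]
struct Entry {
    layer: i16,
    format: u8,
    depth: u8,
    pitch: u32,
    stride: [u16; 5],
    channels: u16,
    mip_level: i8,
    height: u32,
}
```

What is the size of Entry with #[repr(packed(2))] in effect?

26

0..2  layer  (2B, 2-aligned)
2..3  format  (1B, 1-aligned)
3..4  depth  (1B, 1-aligned)
4..8  pitch  (4B, 2-aligned)
8..18  stride  (10B, 2-aligned)
18..20  channels  (2B, 2-aligned)
20..21  mip_level  (1B, 1-aligned)
21..22  -- padding (1B)
22..26  height  (4B, 2-aligned)
sizeof = 26, alignof = 2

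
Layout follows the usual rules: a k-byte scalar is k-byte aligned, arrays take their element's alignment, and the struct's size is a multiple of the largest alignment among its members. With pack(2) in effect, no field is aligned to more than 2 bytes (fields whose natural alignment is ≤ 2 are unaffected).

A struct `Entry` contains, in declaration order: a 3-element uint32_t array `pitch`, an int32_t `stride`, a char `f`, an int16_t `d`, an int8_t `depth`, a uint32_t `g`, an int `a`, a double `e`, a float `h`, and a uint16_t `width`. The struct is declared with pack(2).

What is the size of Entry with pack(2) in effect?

0..12  pitch  (12B, 2-aligned)
12..16  stride  (4B, 2-aligned)
16..17  f  (1B, 1-aligned)
17..18  -- padding (1B)
18..20  d  (2B, 2-aligned)
20..21  depth  (1B, 1-aligned)
21..22  -- padding (1B)
22..26  g  (4B, 2-aligned)
26..30  a  (4B, 2-aligned)
30..38  e  (8B, 2-aligned)
38..42  h  (4B, 2-aligned)
42..44  width  (2B, 2-aligned)
sizeof = 44, alignof = 2

44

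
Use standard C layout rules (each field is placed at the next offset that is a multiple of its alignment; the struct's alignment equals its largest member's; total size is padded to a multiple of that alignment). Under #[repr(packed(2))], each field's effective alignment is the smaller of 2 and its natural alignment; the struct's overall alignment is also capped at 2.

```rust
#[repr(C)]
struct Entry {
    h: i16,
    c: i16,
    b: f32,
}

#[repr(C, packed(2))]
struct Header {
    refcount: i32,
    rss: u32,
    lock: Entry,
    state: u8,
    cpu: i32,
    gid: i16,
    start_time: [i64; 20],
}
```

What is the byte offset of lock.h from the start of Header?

8

Entry: @0: h [2B, align 2] → 2; @2: c [2B, align 2] → 4; @4: b [4B, align 4] → 8; size 8, align 4
@0: refcount [4B, align 2] → 4
@4: rss [4B, align 2] → 8
@8: lock [8B, align 2] → 16
within Entry: h at 0
8 + 0 = 8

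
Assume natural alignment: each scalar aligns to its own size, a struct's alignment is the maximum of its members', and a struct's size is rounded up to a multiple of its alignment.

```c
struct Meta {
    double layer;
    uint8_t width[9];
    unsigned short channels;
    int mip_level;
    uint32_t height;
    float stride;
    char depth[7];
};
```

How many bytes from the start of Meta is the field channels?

@0: layer [8B, align 8] → 8
@8: width [9B, align 1] → 17
+1 pad (align 2)
@18: channels [2B, align 2] → 20

18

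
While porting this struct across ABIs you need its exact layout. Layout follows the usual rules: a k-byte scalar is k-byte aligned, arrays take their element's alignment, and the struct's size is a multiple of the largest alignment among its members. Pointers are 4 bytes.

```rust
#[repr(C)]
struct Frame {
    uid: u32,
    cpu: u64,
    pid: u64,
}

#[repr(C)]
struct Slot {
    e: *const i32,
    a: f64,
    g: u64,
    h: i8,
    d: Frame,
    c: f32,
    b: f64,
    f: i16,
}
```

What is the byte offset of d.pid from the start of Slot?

48

Frame: @0: uid [4B, align 4] → 4; +4 pad (align 8); @8: cpu [8B, align 8] → 16; @16: pid [8B, align 8] → 24; size 24, align 8
@0: e [4B, align 4] → 4
+4 pad (align 8)
@8: a [8B, align 8] → 16
@16: g [8B, align 8] → 24
@24: h [1B, align 1] → 25
+7 pad (align 8)
@32: d [24B, align 8] → 56
within Frame: pid at 16
32 + 16 = 48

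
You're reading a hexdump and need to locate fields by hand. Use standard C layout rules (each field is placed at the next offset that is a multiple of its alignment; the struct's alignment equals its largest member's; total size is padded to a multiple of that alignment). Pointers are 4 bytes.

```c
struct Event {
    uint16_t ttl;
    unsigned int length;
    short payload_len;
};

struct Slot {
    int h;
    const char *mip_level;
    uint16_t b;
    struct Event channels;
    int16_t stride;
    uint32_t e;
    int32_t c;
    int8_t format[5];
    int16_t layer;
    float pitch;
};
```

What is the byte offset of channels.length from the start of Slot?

16

Event: @0: ttl [2B, align 2] → 2; +2 pad (align 4); @4: length [4B, align 4] → 8; @8: payload_len [2B, align 2] → 10; +2 tail pad (align 4); size 12, align 4
@0: h [4B, align 4] → 4
@4: mip_level [4B, align 4] → 8
@8: b [2B, align 2] → 10
+2 pad (align 4)
@12: channels [12B, align 4] → 24
within Event: length at 4
12 + 4 = 16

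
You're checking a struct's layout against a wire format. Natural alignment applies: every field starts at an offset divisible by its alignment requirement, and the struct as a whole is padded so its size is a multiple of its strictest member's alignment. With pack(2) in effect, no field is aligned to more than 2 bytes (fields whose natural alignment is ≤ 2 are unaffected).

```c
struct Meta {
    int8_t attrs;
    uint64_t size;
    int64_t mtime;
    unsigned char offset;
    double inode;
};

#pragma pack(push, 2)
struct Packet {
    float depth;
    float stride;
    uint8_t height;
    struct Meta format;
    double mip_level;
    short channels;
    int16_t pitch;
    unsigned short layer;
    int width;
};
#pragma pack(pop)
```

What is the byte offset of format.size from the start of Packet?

18

Meta: @0: attrs [1B, align 1] → 1; +7 pad (align 8); @8: size [8B, align 8] → 16; @16: mtime [8B, align 8] → 24; @24: offset [1B, align 1] → 25; +7 pad (align 8); @32: inode [8B, align 8] → 40; size 40, align 8
@0: depth [4B, align 2] → 4
@4: stride [4B, align 2] → 8
@8: height [1B, align 1] → 9
+1 pad (align 2)
@10: format [40B, align 2] → 50
within Meta: size at 8
10 + 8 = 18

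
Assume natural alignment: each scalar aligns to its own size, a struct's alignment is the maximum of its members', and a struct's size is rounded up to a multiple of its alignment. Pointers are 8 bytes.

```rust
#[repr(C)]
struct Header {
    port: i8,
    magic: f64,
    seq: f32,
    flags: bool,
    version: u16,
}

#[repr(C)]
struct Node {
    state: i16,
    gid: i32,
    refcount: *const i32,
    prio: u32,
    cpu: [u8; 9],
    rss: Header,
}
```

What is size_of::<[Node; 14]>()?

Header: port at 0 (size 1, align 1) → ends 1; pad 7 to align 8 for magic; magic at 8 (size 8, align 8) → ends 16; seq at 16 (size 4, align 4) → ends 20; flags at 20 (size 1, align 1) → ends 21; pad 1 to align 2 for version; version at 22 (size 2, align 2) → ends 24; total 24 bytes, alignment 8
state at 0 (size 2, align 2) → ends 2
pad 2 to align 4 for gid
gid at 4 (size 4, align 4) → ends 8
refcount at 8 (size 8, align 8) → ends 16
prio at 16 (size 4, align 4) → ends 20
cpu at 20 (size 9, align 1) → ends 29
pad 3 to align 8 for rss
rss at 32 (size 24, align 8) → ends 56
total 56 bytes, alignment 8
array of 14: 14 × 56 = 784

784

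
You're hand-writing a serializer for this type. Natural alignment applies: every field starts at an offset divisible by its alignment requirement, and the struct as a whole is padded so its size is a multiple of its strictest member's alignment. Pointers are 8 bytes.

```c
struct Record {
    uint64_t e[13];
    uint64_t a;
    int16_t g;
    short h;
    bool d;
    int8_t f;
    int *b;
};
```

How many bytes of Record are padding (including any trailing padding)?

2

0..104  e  (104B, 8-aligned)
104..112  a  (8B, 8-aligned)
112..114  g  (2B, 2-aligned)
114..116  h  (2B, 2-aligned)
116..117  d  (1B, 1-aligned)
117..118  f  (1B, 1-aligned)
118..120  -- padding (2B)
120..128  b  (8B, 8-aligned)
sizeof = 128, alignof = 8
data bytes 126, size 128 → padding 2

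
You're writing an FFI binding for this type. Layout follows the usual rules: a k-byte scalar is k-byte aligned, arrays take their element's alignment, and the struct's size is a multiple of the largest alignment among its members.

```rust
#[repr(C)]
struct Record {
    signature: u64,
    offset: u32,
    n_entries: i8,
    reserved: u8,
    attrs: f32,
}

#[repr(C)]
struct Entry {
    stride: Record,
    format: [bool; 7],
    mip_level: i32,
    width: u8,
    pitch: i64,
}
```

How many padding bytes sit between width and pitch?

3

Record: 0..8  signature  (8B, 8-aligned); 8..12  offset  (4B, 4-aligned); 12..13  n_entries  (1B, 1-aligned); 13..14  reserved  (1B, 1-aligned); 14..16  -- padding (2B); 16..20  attrs  (4B, 4-aligned); 20..24  -- tail padding (4B); sizeof = 24, alignof = 8
0..24  stride  (24B, 8-aligned)
24..31  format  (7B, 1-aligned)
31..32  -- padding (1B)
32..36  mip_level  (4B, 4-aligned)
36..37  width  (1B, 1-aligned)
37..40  -- padding (3B)
40..48  pitch  (8B, 8-aligned)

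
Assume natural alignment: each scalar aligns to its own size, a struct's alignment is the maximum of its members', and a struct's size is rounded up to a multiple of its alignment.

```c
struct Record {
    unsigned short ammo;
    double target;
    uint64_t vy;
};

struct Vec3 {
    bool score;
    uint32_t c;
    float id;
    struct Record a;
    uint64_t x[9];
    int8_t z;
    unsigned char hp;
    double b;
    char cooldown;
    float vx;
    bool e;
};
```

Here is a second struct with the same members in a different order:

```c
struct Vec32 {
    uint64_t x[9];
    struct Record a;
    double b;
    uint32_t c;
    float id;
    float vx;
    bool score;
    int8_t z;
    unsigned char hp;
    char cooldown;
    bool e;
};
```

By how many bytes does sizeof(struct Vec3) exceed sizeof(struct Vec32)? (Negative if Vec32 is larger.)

Record: ammo at 0 (size 2, align 2) → ends 2; pad 6 to align 8 for target; target at 8 (size 8, align 8) → ends 16; vy at 16 (size 8, align 8) → ends 24; total 24 bytes, alignment 8
score at 0 (size 1, align 1) → ends 1
pad 3 to align 4 for c
c at 4 (size 4, align 4) → ends 8
id at 8 (size 4, align 4) → ends 12
pad 4 to align 8 for a
a at 16 (size 24, align 8) → ends 40
x at 40 (size 72, align 8) → ends 112
z at 112 (size 1, align 1) → ends 113
hp at 113 (size 1, align 1) → ends 114
pad 6 to align 8 for b
b at 120 (size 8, align 8) → ends 128
cooldown at 128 (size 1, align 1) → ends 129
pad 3 to align 4 for vx
vx at 132 (size 4, align 4) → ends 136
e at 136 (size 1, align 1) → ends 137
tail pad 7 to reach multiple of 8
total 144 bytes, alignment 8
— Vec32 —
x at 0 (size 72, align 8) → ends 72
a at 72 (size 24, align 8) → ends 96
b at 96 (size 8, align 8) → ends 104
c at 104 (size 4, align 4) → ends 108
id at 108 (size 4, align 4) → ends 112
vx at 112 (size 4, align 4) → ends 116
score at 116 (size 1, align 1) → ends 117
z at 117 (size 1, align 1) → ends 118
hp at 118 (size 1, align 1) → ends 119
cooldown at 119 (size 1, align 1) → ends 120
e at 120 (size 1, align 1) → ends 121
tail pad 7 to reach multiple of 8
total 128 bytes, alignment 8
144 − 128 = 16

16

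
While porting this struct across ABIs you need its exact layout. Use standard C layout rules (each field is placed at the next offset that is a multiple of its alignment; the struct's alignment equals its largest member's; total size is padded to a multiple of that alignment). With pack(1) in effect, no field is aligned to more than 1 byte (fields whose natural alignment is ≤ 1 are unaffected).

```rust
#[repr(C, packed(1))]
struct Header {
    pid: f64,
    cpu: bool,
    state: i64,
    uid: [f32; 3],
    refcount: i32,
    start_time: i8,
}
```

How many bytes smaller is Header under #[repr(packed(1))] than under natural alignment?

14

natural layout:
  pid at 0 (size 8, align 8) → ends 8
  cpu at 8 (size 1, align 1) → ends 9
  pad 7 to align 8 for state
  state at 16 (size 8, align 8) → ends 24
  uid at 24 (size 12, align 4) → ends 36
  refcount at 36 (size 4, align 4) → ends 40
  start_time at 40 (size 1, align 1) → ends 41
  tail pad 7 to reach multiple of 8
  total 48 bytes, alignment 8
packed(1) layout:
  pid at 0 (size 8, align 1) → ends 8
  cpu at 8 (size 1, align 1) → ends 9
  state at 9 (size 8, align 1) → ends 17
  uid at 17 (size 12, align 1) → ends 29
  refcount at 29 (size 4, align 1) → ends 33
  start_time at 33 (size 1, align 1) → ends 34
  total 34 bytes, alignment 1
48 − 34 = 14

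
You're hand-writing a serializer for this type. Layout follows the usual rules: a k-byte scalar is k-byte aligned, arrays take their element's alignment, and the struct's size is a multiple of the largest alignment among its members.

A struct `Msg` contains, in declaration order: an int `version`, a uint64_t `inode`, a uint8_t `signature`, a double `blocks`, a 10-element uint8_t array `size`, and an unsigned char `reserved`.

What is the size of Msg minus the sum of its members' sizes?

version at 0 (size 4, align 4) → ends 4
pad 4 to align 8 for inode
inode at 8 (size 8, align 8) → ends 16
signature at 16 (size 1, align 1) → ends 17
pad 7 to align 8 for blocks
blocks at 24 (size 8, align 8) → ends 32
size at 32 (size 10, align 1) → ends 42
reserved at 42 (size 1, align 1) → ends 43
tail pad 5 to reach multiple of 8
total 48 bytes, alignment 8
data bytes 32, size 48 → padding 16

16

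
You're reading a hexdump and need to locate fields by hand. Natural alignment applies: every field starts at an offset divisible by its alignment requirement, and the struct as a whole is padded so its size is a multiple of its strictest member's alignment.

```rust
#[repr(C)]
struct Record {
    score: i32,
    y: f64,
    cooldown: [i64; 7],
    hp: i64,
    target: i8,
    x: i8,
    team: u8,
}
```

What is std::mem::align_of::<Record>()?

member alignments: score=4, y=8, cooldown=8, hp=8, target=1, x=1, team=1
max = 8

8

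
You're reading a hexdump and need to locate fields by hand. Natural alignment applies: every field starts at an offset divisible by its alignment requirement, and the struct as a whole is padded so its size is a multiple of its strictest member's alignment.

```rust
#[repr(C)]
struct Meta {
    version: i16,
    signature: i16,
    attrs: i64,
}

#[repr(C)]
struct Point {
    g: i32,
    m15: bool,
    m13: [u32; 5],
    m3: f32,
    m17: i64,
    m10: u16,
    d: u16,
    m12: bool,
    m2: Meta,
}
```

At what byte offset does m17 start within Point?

Meta: version at 0 (size 2, align 2) → ends 2; signature at 2 (size 2, align 2) → ends 4; pad 4 to align 8 for attrs; attrs at 8 (size 8, align 8) → ends 16; total 16 bytes, alignment 8
g at 0 (size 4, align 4) → ends 4
m15 at 4 (size 1, align 1) → ends 5
pad 3 to align 4 for m13
m13 at 8 (size 20, align 4) → ends 28
m3 at 28 (size 4, align 4) → ends 32
m17 at 32 (size 8, align 8) → ends 40

32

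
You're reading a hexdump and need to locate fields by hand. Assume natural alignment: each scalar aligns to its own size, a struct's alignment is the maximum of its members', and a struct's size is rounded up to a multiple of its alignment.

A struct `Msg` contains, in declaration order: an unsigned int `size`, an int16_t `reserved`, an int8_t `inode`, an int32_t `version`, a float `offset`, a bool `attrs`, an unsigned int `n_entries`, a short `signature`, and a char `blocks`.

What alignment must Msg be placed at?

member alignments: size=4, reserved=2, inode=1, version=4, offset=4, attrs=1, n_entries=4, signature=2, blocks=1
max = 4

4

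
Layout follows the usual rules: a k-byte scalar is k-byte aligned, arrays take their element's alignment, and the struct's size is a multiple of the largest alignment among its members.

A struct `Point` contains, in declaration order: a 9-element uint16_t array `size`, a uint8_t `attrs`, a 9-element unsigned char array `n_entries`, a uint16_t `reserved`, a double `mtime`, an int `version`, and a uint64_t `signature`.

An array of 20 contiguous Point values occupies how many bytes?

1120

@0: size [18B, align 2] → 18
@18: attrs [1B, align 1] → 19
@19: n_entries [9B, align 1] → 28
@28: reserved [2B, align 2] → 30
+2 pad (align 8)
@32: mtime [8B, align 8] → 40
@40: version [4B, align 4] → 44
+4 pad (align 8)
@48: signature [8B, align 8] → 56
size 56, align 8
array of 20: 20 × 56 = 1120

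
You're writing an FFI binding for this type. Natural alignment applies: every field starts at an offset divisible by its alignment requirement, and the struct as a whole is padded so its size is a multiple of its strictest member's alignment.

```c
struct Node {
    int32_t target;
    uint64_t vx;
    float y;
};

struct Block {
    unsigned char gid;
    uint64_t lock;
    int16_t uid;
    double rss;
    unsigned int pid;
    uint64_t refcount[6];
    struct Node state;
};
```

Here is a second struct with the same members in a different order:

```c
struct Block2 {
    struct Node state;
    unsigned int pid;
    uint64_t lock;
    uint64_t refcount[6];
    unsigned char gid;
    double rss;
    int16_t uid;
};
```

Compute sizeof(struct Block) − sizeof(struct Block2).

Node: 0..4  target  (4B, 4-aligned); 4..8  -- padding (4B); 8..16  vx  (8B, 8-aligned); 16..20  y  (4B, 4-aligned); 20..24  -- tail padding (4B); sizeof = 24, alignof = 8
0..1  gid  (1B, 1-aligned)
1..8  -- padding (7B)
8..16  lock  (8B, 8-aligned)
16..18  uid  (2B, 2-aligned)
18..24  -- padding (6B)
24..32  rss  (8B, 8-aligned)
32..36  pid  (4B, 4-aligned)
36..40  -- padding (4B)
40..88  refcount  (48B, 8-aligned)
88..112  state  (24B, 8-aligned)
sizeof = 112, alignof = 8
— Block2 —
0..24  state  (24B, 8-aligned)
24..28  pid  (4B, 4-aligned)
28..32  -- padding (4B)
32..40  lock  (8B, 8-aligned)
40..88  refcount  (48B, 8-aligned)
88..89  gid  (1B, 1-aligned)
89..96  -- padding (7B)
96..104  rss  (8B, 8-aligned)
104..106  uid  (2B, 2-aligned)
106..112  -- tail padding (6B)
sizeof = 112, alignof = 8
112 − 112 = 0

0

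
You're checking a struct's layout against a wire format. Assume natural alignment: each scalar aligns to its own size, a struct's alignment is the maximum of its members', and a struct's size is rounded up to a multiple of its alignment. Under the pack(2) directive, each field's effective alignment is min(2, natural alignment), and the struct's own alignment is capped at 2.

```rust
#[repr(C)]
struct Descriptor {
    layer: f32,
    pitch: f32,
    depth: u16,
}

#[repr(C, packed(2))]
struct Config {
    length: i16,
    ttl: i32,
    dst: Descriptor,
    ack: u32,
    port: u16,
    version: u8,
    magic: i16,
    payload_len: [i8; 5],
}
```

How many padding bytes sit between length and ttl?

Descriptor: 0..4  layer  (4B, 4-aligned); 4..8  pitch  (4B, 4-aligned); 8..10  depth  (2B, 2-aligned); 10..12  -- tail padding (2B); sizeof = 12, alignof = 4
0..2  length  (2B, 2-aligned)
2..6  ttl  (4B, 2-aligned)

0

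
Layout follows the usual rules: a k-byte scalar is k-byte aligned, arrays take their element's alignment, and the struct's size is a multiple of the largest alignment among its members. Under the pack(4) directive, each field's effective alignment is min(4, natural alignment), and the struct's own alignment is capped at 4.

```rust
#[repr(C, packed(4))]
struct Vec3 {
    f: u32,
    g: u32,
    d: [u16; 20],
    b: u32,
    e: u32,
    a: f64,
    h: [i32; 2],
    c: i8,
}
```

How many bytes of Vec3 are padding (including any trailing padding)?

0..4  f  (4B, 4-aligned)
4..8  g  (4B, 4-aligned)
8..48  d  (40B, 2-aligned)
48..52  b  (4B, 4-aligned)
52..56  e  (4B, 4-aligned)
56..64  a  (8B, 4-aligned)
64..72  h  (8B, 4-aligned)
72..73  c  (1B, 1-aligned)
73..76  -- tail padding (3B)
sizeof = 76, alignof = 4
data bytes 73, size 76 → padding 3

3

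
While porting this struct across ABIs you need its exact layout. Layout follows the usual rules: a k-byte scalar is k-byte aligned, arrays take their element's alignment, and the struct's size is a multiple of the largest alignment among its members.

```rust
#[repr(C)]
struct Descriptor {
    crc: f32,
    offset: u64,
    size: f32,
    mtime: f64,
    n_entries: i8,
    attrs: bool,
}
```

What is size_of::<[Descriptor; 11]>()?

440

crc at 0 (size 4, align 4) → ends 4
pad 4 to align 8 for offset
offset at 8 (size 8, align 8) → ends 16
size at 16 (size 4, align 4) → ends 20
pad 4 to align 8 for mtime
mtime at 24 (size 8, align 8) → ends 32
n_entries at 32 (size 1, align 1) → ends 33
attrs at 33 (size 1, align 1) → ends 34
tail pad 6 to reach multiple of 8
total 40 bytes, alignment 8
array of 11: 11 × 40 = 440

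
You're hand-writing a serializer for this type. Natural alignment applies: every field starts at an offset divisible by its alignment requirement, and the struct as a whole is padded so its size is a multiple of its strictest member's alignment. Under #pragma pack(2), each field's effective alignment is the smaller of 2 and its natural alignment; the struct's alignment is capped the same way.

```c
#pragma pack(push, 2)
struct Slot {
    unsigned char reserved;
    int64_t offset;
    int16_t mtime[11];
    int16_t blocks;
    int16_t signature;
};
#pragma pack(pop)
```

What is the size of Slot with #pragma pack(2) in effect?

@0: reserved [1B, align 1] → 1
+1 pad (align 2)
@2: offset [8B, align 2] → 10
@10: mtime [22B, align 2] → 32
@32: blocks [2B, align 2] → 34
@34: signature [2B, align 2] → 36
size 36, align 2

36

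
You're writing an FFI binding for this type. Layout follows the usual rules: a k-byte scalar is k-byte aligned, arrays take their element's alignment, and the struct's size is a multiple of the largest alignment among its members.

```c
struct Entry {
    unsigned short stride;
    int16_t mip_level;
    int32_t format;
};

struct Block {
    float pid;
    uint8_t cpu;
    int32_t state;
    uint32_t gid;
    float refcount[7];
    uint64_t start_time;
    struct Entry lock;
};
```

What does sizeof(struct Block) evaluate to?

64 bytes

Entry: 0..2  stride  (2B, 2-aligned); 2..4  mip_level  (2B, 2-aligned); 4..8  format  (4B, 4-aligned); sizeof = 8, alignof = 4
0..4  pid  (4B, 4-aligned)
4..5  cpu  (1B, 1-aligned)
5..8  -- padding (3B)
8..12  state  (4B, 4-aligned)
12..16  gid  (4B, 4-aligned)
16..44  refcount  (28B, 4-aligned)
44..48  -- padding (4B)
48..56  start_time  (8B, 8-aligned)
56..64  lock  (8B, 4-aligned)
sizeof = 64, alignof = 8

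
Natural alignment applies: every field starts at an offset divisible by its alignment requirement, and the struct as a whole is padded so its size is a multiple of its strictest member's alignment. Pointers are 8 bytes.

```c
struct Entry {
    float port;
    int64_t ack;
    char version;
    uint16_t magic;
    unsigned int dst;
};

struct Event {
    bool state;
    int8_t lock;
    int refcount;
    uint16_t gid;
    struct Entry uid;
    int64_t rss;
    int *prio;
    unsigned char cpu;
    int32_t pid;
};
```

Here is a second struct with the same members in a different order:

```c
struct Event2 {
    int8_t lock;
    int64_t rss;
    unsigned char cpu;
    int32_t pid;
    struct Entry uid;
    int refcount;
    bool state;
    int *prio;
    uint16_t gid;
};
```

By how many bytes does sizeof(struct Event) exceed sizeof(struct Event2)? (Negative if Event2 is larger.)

-8

Entry: 0..4  port  (4B, 4-aligned); 4..8  -- padding (4B); 8..16  ack  (8B, 8-aligned); 16..17  version  (1B, 1-aligned); 17..18  -- padding (1B); 18..20  magic  (2B, 2-aligned); 20..24  dst  (4B, 4-aligned); sizeof = 24, alignof = 8
0..1  state  (1B, 1-aligned)
1..2  lock  (1B, 1-aligned)
2..4  -- padding (2B)
4..8  refcount  (4B, 4-aligned)
8..10  gid  (2B, 2-aligned)
10..16  -- padding (6B)
16..40  uid  (24B, 8-aligned)
40..48  rss  (8B, 8-aligned)
48..56  prio  (8B, 8-aligned)
56..57  cpu  (1B, 1-aligned)
57..60  -- padding (3B)
60..64  pid  (4B, 4-aligned)
sizeof = 64, alignof = 8
— Event2 —
0..1  lock  (1B, 1-aligned)
1..8  -- padding (7B)
8..16  rss  (8B, 8-aligned)
16..17  cpu  (1B, 1-aligned)
17..20  -- padding (3B)
20..24  pid  (4B, 4-aligned)
24..48  uid  (24B, 8-aligned)
48..52  refcount  (4B, 4-aligned)
52..53  state  (1B, 1-aligned)
53..56  -- padding (3B)
56..64  prio  (8B, 8-aligned)
64..66  gid  (2B, 2-aligned)
66..72  -- tail padding (6B)
sizeof = 72, alignof = 8
64 − 72 = -8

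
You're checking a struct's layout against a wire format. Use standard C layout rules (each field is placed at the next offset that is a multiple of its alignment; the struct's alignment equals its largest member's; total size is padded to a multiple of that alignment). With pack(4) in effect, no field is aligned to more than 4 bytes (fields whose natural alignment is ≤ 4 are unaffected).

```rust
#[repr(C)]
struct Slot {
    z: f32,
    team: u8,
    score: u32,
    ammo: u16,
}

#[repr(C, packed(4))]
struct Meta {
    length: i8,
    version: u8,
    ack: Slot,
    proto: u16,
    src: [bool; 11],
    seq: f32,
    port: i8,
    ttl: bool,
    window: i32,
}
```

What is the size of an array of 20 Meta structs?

960

Slot: z at 0 (size 4, align 4) → ends 4; team at 4 (size 1, align 1) → ends 5; pad 3 to align 4 for score; score at 8 (size 4, align 4) → ends 12; ammo at 12 (size 2, align 2) → ends 14; tail pad 2 to reach multiple of 4; total 16 bytes, alignment 4
length at 0 (size 1, align 1) → ends 1
version at 1 (size 1, align 1) → ends 2
pad 2 to align 4 for ack
ack at 4 (size 16, align 4) → ends 20
proto at 20 (size 2, align 2) → ends 22
src at 22 (size 11, align 1) → ends 33
pad 3 to align 4 for seq
seq at 36 (size 4, align 4) → ends 40
port at 40 (size 1, align 1) → ends 41
ttl at 41 (size 1, align 1) → ends 42
pad 2 to align 4 for window
window at 44 (size 4, align 4) → ends 48
total 48 bytes, alignment 4
array of 20: 20 × 48 = 960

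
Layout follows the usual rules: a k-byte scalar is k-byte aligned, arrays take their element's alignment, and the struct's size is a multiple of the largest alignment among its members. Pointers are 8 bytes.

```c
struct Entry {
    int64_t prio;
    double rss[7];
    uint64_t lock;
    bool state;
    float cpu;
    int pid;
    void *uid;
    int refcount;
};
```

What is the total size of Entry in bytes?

104

0..8  prio  (8B, 8-aligned)
8..64  rss  (56B, 8-aligned)
64..72  lock  (8B, 8-aligned)
72..73  state  (1B, 1-aligned)
73..76  -- padding (3B)
76..80  cpu  (4B, 4-aligned)
80..84  pid  (4B, 4-aligned)
84..88  -- padding (4B)
88..96  uid  (8B, 8-aligned)
96..100  refcount  (4B, 4-aligned)
100..104  -- tail padding (4B)
sizeof = 104, alignof = 8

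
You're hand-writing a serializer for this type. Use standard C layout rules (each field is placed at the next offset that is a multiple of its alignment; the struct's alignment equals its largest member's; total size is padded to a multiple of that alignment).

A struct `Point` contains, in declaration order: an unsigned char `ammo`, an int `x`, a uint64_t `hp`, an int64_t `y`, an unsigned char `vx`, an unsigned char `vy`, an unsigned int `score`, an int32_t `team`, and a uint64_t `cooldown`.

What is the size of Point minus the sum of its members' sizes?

9

0..1  ammo  (1B, 1-aligned)
1..4  -- padding (3B)
4..8  x  (4B, 4-aligned)
8..16  hp  (8B, 8-aligned)
16..24  y  (8B, 8-aligned)
24..25  vx  (1B, 1-aligned)
25..26  vy  (1B, 1-aligned)
26..28  -- padding (2B)
28..32  score  (4B, 4-aligned)
32..36  team  (4B, 4-aligned)
36..40  -- padding (4B)
40..48  cooldown  (8B, 8-aligned)
sizeof = 48, alignof = 8
data bytes 39, size 48 → padding 9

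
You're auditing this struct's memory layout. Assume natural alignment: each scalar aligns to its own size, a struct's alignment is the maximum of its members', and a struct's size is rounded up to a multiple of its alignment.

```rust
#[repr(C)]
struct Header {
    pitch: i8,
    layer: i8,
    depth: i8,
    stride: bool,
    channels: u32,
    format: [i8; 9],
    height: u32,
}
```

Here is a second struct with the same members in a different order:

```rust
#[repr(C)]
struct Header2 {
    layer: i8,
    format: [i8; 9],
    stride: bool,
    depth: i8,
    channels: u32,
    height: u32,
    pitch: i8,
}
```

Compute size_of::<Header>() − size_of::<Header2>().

pitch at 0 (size 1, align 1) → ends 1
layer at 1 (size 1, align 1) → ends 2
depth at 2 (size 1, align 1) → ends 3
stride at 3 (size 1, align 1) → ends 4
channels at 4 (size 4, align 4) → ends 8
format at 8 (size 9, align 1) → ends 17
pad 3 to align 4 for height
height at 20 (size 4, align 4) → ends 24
total 24 bytes, alignment 4
— Header2 —
layer at 0 (size 1, align 1) → ends 1
format at 1 (size 9, align 1) → ends 10
stride at 10 (size 1, align 1) → ends 11
depth at 11 (size 1, align 1) → ends 12
channels at 12 (size 4, align 4) → ends 16
height at 16 (size 4, align 4) → ends 20
pitch at 20 (size 1, align 1) → ends 21
tail pad 3 to reach multiple of 4
total 24 bytes, alignment 4
24 − 24 = 0

0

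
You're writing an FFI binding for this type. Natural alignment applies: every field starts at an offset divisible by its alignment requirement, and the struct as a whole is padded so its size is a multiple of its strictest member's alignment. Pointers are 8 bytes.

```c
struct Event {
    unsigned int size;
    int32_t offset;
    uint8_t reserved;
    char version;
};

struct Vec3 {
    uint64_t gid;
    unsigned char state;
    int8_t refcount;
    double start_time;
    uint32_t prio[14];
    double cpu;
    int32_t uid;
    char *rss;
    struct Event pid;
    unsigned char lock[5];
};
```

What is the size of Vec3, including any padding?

128 bytes

Event: size at 0 (size 4, align 4) → ends 4; offset at 4 (size 4, align 4) → ends 8; reserved at 8 (size 1, align 1) → ends 9; version at 9 (size 1, align 1) → ends 10; tail pad 2 to reach multiple of 4; total 12 bytes, alignment 4
gid at 0 (size 8, align 8) → ends 8
state at 8 (size 1, align 1) → ends 9
refcount at 9 (size 1, align 1) → ends 10
pad 6 to align 8 for start_time
start_time at 16 (size 8, align 8) → ends 24
prio at 24 (size 56, align 4) → ends 80
cpu at 80 (size 8, align 8) → ends 88
uid at 88 (size 4, align 4) → ends 92
pad 4 to align 8 for rss
rss at 96 (size 8, align 8) → ends 104
pid at 104 (size 12, align 4) → ends 116
lock at 116 (size 5, align 1) → ends 121
tail pad 7 to reach multiple of 8
total 128 bytes, alignment 8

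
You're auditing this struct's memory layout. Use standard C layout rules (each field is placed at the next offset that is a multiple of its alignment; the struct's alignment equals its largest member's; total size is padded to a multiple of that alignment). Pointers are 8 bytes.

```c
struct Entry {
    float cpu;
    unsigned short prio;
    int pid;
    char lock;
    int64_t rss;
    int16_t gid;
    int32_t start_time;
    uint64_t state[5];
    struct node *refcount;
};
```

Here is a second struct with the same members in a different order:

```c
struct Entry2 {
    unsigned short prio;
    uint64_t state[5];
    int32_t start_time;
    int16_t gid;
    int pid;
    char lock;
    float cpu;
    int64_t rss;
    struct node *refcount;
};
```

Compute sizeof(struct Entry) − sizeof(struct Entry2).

0..4  cpu  (4B, 4-aligned)
4..6  prio  (2B, 2-aligned)
6..8  -- padding (2B)
8..12  pid  (4B, 4-aligned)
12..13  lock  (1B, 1-aligned)
13..16  -- padding (3B)
16..24  rss  (8B, 8-aligned)
24..26  gid  (2B, 2-aligned)
26..28  -- padding (2B)
28..32  start_time  (4B, 4-aligned)
32..72  state  (40B, 8-aligned)
72..80  refcount  (8B, 8-aligned)
sizeof = 80, alignof = 8
— Entry2 —
0..2  prio  (2B, 2-aligned)
2..8  -- padding (6B)
8..48  state  (40B, 8-aligned)
48..52  start_time  (4B, 4-aligned)
52..54  gid  (2B, 2-aligned)
54..56  -- padding (2B)
56..60  pid  (4B, 4-aligned)
60..61  lock  (1B, 1-aligned)
61..64  -- padding (3B)
64..68  cpu  (4B, 4-aligned)
68..72  -- padding (4B)
72..80  rss  (8B, 8-aligned)
80..88  refcount  (8B, 8-aligned)
sizeof = 88, alignof = 8
80 − 88 = -8

-8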